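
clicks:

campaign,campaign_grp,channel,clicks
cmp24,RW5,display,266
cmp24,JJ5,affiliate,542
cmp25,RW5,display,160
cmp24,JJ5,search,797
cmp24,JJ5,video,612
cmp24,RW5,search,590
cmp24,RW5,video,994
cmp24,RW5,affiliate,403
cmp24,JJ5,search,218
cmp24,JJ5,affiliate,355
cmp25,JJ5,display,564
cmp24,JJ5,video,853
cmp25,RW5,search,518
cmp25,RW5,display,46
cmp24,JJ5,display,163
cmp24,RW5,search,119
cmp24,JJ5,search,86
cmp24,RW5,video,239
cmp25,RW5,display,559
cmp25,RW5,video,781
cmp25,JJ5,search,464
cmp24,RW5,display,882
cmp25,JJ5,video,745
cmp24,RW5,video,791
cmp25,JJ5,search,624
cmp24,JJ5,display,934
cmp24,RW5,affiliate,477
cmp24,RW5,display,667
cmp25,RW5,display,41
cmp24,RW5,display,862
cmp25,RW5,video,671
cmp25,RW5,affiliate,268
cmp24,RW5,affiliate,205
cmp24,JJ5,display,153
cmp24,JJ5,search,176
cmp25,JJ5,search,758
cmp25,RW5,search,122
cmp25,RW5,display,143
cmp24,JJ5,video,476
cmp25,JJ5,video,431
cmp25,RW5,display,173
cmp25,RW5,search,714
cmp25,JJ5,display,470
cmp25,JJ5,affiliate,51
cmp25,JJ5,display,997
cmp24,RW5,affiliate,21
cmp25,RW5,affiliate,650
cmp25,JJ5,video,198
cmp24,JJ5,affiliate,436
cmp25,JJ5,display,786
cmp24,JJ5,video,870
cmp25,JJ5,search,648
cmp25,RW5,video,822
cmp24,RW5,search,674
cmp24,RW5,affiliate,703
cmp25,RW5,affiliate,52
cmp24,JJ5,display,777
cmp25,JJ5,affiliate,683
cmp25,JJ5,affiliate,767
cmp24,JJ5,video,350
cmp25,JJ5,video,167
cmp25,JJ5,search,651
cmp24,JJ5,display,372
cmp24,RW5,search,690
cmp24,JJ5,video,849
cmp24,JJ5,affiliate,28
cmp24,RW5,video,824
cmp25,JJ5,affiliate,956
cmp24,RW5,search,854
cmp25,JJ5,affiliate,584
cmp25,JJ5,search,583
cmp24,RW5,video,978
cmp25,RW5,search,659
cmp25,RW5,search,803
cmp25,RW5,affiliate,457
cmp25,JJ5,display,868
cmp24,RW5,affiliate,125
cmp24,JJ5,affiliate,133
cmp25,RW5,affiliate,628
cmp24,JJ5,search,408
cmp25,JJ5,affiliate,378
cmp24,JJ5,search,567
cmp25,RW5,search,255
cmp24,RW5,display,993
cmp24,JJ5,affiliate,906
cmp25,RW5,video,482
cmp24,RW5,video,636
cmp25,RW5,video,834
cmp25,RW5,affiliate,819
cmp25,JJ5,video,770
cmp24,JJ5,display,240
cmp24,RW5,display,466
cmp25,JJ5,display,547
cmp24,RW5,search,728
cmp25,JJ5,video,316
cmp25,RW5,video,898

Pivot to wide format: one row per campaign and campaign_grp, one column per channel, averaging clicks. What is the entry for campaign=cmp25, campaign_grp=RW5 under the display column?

187

Rows with campaign=cmp25, campaign_grp=RW5 and channel=display: clicks values are 160, 46, 559, 41, 143, 173.
(160 + 46 + 559 + 41 + 143 + 173) / 6 = 187.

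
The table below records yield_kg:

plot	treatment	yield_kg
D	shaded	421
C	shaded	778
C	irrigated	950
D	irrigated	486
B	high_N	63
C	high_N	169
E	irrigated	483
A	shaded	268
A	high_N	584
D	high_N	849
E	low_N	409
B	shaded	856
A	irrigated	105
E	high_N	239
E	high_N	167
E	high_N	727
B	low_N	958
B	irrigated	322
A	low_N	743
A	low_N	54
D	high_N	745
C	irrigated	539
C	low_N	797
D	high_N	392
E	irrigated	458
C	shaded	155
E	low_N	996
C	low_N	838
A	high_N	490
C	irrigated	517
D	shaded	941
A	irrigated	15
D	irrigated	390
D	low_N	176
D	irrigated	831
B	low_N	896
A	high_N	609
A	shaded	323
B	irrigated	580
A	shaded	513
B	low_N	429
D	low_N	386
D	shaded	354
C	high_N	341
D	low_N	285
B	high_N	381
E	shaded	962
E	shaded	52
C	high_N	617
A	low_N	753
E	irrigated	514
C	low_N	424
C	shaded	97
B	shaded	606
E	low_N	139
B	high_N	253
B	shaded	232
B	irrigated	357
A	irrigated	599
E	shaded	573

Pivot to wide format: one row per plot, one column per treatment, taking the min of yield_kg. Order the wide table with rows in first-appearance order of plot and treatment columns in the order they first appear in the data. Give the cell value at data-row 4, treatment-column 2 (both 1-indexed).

458

With rows in first-appearance order of plot, row 4 is plot=E. treatment columns in first-appearance order: shaded, irrigated, high_N, low_N; column 2 is irrigated.
Long rows with plot=E, treatment=irrigated: min(483, 458, 514) = 458.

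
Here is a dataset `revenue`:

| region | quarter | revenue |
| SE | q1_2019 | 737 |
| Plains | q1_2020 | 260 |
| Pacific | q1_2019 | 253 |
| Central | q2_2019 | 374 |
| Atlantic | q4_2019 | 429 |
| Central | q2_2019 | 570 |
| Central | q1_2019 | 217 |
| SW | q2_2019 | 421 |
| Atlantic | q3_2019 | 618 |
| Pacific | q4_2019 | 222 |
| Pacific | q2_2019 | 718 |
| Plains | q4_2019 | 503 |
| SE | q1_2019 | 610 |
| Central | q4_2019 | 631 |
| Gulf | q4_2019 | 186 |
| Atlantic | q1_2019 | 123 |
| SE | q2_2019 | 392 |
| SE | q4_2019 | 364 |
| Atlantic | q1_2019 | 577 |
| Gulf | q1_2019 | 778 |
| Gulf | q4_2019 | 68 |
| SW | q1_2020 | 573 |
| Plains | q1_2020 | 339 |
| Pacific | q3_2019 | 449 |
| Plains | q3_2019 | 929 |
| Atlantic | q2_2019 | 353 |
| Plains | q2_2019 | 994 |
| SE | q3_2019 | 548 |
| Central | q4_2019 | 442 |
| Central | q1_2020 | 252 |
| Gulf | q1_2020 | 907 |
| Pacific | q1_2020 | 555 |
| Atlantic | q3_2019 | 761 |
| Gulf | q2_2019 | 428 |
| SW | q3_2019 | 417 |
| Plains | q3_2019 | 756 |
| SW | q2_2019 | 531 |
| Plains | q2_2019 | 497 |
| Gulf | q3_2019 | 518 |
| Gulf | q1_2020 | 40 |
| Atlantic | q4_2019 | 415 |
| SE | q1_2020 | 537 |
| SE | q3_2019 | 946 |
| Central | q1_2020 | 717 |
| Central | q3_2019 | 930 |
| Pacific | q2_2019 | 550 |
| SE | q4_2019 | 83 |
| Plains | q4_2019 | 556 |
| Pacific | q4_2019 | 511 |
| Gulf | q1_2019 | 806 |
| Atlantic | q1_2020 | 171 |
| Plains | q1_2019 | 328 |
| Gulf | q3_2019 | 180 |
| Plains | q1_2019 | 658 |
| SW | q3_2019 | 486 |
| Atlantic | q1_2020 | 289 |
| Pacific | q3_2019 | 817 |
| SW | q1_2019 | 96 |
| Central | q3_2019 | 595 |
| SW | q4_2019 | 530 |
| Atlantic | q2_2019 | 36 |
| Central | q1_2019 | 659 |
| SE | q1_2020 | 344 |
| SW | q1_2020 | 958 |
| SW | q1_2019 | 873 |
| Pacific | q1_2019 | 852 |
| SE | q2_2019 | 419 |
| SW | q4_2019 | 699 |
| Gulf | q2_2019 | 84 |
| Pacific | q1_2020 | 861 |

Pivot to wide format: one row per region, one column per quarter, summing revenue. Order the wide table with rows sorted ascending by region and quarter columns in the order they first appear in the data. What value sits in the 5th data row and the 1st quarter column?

With rows sorted ascending by region, row 5 is region=Plains. quarter columns in first-appearance order: q1_2019, q1_2020, q2_2019, q4_2019, q3_2019; column 1 is q1_2019.
Long rows with region=Plains, quarter=q1_2019: 328 + 658 = 986.

986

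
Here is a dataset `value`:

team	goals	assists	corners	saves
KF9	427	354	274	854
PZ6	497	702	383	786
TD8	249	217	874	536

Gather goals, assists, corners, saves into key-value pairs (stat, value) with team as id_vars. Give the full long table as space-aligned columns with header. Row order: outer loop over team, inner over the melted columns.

Each (team, column) pair becomes one row: 3 × 4 = 12 rows.
For example, (KF9, goals) → value=427.

team  stat     value
KF9   goals    427  
KF9   assists  354  
KF9   corners  274  
KF9   saves    854  
PZ6   goals    497  
PZ6   assists  702  
PZ6   corners  383  
PZ6   saves    786  
TD8   goals    249  
TD8   assists  217  
TD8   corners  874  
TD8   saves    536  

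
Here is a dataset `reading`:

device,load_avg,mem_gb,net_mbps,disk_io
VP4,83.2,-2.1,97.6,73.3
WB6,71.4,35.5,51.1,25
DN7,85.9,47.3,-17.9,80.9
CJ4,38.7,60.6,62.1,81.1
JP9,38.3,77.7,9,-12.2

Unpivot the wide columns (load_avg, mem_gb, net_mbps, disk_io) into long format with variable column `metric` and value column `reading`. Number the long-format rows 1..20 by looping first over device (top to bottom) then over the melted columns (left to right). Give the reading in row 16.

20 rows total (5 × 4). Row 16: index ⌊(16-1)/4⌋ = 3 into device → CJ4; (16-1) mod 4 = 3 into the melted columns → disk_io.
So row 16 is (CJ4, disk_io, 81.1); reading = 81.1.

81.1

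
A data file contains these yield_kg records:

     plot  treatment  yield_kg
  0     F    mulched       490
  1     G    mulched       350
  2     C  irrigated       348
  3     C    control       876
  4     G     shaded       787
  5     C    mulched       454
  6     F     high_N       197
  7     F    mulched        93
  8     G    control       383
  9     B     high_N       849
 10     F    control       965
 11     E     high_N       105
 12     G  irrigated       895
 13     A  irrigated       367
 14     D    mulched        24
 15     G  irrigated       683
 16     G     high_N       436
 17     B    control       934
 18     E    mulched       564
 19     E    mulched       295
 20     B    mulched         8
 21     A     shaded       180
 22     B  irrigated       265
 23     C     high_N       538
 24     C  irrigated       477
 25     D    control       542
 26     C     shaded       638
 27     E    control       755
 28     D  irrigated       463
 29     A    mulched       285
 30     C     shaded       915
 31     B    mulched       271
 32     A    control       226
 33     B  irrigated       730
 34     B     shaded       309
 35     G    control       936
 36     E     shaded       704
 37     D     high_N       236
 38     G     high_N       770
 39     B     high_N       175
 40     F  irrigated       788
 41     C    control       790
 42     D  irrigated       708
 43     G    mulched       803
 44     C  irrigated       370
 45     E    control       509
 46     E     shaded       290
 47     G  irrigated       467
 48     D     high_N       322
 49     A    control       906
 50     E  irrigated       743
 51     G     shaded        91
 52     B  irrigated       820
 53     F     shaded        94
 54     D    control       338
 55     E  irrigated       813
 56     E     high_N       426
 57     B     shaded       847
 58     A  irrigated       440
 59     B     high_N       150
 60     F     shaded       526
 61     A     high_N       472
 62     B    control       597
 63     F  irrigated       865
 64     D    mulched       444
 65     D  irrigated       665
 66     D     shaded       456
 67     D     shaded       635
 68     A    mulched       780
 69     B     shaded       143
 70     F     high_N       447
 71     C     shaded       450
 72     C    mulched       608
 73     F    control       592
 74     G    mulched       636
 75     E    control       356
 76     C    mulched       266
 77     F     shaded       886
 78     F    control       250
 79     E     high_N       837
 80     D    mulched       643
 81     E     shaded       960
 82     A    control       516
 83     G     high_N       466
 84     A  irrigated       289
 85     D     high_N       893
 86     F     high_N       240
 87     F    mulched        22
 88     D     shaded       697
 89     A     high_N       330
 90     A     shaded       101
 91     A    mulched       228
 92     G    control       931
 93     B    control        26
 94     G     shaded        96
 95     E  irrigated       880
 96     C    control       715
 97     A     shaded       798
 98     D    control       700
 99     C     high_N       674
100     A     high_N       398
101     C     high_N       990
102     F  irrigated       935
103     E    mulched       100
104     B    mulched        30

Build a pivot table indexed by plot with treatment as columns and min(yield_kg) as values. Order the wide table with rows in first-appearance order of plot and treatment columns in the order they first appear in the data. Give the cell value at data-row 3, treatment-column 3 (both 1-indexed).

With rows in first-appearance order of plot, row 3 is plot=C. treatment columns in first-appearance order: mulched, irrigated, control, shaded, high_N; column 3 is control.
Long rows with plot=C, treatment=control: min(876, 790, 715) = 715.

715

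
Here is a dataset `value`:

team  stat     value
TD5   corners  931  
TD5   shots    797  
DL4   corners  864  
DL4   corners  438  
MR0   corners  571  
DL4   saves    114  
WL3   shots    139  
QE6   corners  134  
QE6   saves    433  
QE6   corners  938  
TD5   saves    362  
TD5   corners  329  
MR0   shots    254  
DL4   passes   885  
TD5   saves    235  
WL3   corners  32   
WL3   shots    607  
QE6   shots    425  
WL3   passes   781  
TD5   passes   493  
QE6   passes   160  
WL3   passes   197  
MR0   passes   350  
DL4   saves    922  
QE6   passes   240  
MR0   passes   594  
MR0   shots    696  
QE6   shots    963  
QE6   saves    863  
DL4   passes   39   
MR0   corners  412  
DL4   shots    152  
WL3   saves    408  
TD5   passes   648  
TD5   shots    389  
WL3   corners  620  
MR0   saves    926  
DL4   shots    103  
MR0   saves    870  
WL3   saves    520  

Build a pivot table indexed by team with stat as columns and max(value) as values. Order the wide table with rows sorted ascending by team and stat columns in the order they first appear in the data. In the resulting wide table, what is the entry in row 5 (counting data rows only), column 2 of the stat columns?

607

With rows sorted ascending by team, row 5 is team=WL3. stat columns in first-appearance order: corners, shots, saves, passes; column 2 is shots.
Long rows with team=WL3, stat=shots: max(139, 607) = 607.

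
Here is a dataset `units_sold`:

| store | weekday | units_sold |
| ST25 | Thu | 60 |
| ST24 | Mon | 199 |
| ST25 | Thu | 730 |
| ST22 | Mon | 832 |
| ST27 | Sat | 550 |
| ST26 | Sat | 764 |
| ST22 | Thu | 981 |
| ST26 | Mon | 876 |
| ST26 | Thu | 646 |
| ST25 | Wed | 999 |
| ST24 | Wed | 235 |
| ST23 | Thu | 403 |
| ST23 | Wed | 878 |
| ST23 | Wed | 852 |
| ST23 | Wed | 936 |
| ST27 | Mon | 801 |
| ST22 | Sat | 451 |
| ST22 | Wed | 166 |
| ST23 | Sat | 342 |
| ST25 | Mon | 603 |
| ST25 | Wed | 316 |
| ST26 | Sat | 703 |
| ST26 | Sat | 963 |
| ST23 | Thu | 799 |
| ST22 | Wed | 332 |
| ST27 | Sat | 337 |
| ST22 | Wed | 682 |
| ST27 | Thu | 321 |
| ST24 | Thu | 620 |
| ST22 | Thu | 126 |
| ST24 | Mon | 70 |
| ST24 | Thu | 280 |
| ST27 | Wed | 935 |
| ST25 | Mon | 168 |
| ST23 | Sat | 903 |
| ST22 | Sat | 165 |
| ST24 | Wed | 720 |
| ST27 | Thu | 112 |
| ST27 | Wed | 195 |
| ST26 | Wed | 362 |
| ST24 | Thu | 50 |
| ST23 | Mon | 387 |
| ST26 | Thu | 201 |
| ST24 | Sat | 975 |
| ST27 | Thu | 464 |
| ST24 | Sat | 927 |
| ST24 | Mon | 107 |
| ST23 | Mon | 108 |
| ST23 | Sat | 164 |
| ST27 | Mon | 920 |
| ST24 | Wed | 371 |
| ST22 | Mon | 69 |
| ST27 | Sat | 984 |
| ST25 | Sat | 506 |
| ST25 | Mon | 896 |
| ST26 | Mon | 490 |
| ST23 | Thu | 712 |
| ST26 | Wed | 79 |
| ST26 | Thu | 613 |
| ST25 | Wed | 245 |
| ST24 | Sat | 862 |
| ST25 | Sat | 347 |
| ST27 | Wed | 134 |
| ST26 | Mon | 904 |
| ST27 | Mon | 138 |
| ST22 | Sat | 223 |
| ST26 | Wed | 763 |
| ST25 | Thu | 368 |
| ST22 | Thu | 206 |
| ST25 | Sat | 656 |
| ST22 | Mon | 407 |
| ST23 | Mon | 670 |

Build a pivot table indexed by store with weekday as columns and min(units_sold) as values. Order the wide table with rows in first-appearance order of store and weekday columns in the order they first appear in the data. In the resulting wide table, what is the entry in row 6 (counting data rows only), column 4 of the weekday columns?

852

With rows in first-appearance order of store, row 6 is store=ST23. weekday columns in first-appearance order: Thu, Mon, Sat, Wed; column 4 is Wed.
Long rows with store=ST23, weekday=Wed: min(878, 852, 936) = 852.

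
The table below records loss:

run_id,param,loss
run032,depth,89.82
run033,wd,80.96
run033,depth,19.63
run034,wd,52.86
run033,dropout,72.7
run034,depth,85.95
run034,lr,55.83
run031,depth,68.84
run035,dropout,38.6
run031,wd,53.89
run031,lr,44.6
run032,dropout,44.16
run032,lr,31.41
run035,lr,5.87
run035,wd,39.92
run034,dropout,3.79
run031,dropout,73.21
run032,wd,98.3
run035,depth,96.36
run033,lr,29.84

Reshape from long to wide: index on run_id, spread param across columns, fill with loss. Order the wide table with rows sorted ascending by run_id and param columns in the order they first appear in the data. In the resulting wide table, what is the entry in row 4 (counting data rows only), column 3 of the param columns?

3.79

With rows sorted ascending by run_id, row 4 is run_id=run034. param columns in first-appearance order: depth, wd, dropout, lr; column 3 is dropout.
Long rows with run_id=run034, param=dropout: loss = 3.79.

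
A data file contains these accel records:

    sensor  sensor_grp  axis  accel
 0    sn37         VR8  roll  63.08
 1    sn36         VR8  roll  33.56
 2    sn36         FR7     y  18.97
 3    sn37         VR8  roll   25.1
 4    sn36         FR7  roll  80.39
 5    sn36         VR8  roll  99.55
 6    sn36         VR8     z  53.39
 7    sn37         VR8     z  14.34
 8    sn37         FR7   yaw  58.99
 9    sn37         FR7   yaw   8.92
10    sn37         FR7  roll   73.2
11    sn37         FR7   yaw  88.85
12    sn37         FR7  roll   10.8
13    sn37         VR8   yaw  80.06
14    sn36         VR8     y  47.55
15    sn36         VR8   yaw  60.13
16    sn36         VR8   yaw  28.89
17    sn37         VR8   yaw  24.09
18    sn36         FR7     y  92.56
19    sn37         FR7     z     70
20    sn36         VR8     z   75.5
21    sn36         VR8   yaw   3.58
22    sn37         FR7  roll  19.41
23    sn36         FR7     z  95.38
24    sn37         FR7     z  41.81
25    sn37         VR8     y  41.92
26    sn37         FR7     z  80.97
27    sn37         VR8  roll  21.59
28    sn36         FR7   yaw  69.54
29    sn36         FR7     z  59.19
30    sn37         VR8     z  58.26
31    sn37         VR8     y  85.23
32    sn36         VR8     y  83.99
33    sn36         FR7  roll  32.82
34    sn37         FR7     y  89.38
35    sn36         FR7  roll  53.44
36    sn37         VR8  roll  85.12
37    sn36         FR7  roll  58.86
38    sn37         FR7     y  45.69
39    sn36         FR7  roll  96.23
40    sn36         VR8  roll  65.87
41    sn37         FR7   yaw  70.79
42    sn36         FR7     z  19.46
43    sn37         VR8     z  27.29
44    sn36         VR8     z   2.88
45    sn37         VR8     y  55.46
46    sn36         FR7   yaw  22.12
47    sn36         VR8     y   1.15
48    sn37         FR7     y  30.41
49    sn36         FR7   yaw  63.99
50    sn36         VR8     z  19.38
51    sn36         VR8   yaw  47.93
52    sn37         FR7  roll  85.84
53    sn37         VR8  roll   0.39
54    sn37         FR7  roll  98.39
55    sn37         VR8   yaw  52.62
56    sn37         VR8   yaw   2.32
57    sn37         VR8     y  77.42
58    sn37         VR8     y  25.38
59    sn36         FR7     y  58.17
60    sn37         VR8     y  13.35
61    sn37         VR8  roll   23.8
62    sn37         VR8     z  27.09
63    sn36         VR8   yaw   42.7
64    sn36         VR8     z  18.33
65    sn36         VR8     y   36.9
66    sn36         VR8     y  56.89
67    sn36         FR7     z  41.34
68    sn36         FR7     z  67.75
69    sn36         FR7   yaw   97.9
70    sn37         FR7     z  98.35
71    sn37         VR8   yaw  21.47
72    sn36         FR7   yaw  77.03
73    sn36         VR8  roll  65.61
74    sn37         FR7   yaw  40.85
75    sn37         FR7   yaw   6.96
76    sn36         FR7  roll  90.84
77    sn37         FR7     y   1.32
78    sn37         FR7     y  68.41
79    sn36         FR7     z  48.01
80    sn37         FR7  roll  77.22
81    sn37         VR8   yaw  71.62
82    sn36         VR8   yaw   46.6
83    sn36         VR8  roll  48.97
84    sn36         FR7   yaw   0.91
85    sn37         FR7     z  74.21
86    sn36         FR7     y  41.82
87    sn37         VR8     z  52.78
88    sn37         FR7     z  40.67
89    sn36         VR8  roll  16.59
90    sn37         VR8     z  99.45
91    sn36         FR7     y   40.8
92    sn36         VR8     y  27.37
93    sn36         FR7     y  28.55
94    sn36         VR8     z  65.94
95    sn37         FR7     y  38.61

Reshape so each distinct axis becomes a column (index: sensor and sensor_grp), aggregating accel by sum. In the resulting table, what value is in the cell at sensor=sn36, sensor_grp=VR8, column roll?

330.15

Rows with sensor=sn36, sensor_grp=VR8 and axis=roll: accel values are 33.56, 99.55, 65.87, 65.61, 48.97, 16.59.
33.56 + 99.55 + 65.87 + 65.61 + 48.97 + 16.59 = 330.15.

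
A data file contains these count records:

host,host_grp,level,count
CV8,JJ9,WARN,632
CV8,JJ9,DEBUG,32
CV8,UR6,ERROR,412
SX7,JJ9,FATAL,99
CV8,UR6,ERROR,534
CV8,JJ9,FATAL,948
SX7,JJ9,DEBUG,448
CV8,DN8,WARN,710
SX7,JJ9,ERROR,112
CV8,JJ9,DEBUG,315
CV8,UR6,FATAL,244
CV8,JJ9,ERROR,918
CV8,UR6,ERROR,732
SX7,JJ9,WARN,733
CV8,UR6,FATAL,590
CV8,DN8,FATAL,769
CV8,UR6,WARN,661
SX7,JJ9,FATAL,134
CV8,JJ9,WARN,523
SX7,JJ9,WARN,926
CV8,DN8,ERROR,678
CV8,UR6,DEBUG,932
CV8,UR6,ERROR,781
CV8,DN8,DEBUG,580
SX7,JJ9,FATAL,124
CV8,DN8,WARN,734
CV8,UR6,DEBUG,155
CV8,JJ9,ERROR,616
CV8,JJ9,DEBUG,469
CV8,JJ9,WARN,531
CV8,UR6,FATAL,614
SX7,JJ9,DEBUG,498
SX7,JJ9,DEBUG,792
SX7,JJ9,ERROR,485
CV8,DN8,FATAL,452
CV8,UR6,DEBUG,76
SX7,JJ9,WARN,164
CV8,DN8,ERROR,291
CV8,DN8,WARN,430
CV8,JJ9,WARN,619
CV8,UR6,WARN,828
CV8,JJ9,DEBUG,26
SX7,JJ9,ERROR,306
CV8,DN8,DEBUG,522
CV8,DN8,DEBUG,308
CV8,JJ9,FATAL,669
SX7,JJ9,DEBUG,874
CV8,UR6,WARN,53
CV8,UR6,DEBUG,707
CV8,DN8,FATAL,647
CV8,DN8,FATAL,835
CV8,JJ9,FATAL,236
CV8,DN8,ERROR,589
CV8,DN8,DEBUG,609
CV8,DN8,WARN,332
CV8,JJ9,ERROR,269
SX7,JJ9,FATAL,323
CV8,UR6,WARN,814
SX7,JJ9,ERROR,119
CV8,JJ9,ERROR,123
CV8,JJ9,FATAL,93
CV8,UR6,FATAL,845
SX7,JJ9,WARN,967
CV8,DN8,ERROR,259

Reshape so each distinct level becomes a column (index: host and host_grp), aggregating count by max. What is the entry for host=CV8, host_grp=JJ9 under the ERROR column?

Rows with host=CV8, host_grp=JJ9 and level=ERROR: count values are 918, 616, 269, 123.
max(918, 616, 269, 123) = 918.

918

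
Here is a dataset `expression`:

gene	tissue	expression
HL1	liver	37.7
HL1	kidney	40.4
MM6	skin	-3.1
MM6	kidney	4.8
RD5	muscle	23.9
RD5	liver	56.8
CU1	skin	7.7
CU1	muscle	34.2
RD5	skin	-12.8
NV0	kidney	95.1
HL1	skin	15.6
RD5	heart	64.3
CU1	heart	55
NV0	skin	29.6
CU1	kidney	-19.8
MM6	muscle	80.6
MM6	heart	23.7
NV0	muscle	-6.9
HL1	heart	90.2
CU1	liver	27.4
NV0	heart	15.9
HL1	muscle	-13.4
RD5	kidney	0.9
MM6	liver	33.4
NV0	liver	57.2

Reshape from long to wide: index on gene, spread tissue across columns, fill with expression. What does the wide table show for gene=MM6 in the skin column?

-3.1

Wide layout: rows indexed by gene, columns are the 5 distinct tissue values (liver, kidney, skin, muscle, heart).
Cell (gene=MM6, tissue=skin) draws from the long row where gene=MM6 and tissue=skin, which has expression=-3.1.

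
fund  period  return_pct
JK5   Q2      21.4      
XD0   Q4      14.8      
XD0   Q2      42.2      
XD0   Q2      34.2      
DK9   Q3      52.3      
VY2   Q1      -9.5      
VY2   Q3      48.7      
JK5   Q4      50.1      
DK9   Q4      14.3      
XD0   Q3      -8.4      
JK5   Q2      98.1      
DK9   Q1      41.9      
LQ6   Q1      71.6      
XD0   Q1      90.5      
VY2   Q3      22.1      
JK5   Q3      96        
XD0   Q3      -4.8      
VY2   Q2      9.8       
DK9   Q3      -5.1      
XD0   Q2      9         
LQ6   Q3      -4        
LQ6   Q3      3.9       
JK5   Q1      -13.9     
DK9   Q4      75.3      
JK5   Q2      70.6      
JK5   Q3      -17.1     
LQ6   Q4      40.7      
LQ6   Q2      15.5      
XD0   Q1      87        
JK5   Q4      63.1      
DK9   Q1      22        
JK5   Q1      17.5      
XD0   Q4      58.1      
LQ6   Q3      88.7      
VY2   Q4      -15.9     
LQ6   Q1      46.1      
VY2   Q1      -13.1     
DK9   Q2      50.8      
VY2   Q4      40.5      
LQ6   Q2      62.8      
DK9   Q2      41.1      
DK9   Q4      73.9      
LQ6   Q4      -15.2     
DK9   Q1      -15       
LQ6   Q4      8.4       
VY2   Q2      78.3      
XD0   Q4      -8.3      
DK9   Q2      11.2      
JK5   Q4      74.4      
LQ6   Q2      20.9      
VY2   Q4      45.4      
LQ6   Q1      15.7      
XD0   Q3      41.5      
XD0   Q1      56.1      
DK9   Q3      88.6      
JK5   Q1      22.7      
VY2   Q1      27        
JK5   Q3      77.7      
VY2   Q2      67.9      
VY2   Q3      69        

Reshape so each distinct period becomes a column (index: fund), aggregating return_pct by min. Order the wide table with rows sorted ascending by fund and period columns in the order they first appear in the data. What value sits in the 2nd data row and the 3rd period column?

-17.1

With rows sorted ascending by fund, row 2 is fund=JK5. period columns in first-appearance order: Q2, Q4, Q3, Q1; column 3 is Q3.
Long rows with fund=JK5, period=Q3: min(96, -17.1, 77.7) = -17.1.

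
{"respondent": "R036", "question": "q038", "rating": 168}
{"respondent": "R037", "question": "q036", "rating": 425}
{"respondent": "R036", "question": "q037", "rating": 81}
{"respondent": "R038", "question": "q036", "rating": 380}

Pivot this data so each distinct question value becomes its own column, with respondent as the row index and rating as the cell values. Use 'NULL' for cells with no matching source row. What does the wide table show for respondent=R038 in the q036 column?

380

The long row with respondent=R038, question=q036 has rating=380.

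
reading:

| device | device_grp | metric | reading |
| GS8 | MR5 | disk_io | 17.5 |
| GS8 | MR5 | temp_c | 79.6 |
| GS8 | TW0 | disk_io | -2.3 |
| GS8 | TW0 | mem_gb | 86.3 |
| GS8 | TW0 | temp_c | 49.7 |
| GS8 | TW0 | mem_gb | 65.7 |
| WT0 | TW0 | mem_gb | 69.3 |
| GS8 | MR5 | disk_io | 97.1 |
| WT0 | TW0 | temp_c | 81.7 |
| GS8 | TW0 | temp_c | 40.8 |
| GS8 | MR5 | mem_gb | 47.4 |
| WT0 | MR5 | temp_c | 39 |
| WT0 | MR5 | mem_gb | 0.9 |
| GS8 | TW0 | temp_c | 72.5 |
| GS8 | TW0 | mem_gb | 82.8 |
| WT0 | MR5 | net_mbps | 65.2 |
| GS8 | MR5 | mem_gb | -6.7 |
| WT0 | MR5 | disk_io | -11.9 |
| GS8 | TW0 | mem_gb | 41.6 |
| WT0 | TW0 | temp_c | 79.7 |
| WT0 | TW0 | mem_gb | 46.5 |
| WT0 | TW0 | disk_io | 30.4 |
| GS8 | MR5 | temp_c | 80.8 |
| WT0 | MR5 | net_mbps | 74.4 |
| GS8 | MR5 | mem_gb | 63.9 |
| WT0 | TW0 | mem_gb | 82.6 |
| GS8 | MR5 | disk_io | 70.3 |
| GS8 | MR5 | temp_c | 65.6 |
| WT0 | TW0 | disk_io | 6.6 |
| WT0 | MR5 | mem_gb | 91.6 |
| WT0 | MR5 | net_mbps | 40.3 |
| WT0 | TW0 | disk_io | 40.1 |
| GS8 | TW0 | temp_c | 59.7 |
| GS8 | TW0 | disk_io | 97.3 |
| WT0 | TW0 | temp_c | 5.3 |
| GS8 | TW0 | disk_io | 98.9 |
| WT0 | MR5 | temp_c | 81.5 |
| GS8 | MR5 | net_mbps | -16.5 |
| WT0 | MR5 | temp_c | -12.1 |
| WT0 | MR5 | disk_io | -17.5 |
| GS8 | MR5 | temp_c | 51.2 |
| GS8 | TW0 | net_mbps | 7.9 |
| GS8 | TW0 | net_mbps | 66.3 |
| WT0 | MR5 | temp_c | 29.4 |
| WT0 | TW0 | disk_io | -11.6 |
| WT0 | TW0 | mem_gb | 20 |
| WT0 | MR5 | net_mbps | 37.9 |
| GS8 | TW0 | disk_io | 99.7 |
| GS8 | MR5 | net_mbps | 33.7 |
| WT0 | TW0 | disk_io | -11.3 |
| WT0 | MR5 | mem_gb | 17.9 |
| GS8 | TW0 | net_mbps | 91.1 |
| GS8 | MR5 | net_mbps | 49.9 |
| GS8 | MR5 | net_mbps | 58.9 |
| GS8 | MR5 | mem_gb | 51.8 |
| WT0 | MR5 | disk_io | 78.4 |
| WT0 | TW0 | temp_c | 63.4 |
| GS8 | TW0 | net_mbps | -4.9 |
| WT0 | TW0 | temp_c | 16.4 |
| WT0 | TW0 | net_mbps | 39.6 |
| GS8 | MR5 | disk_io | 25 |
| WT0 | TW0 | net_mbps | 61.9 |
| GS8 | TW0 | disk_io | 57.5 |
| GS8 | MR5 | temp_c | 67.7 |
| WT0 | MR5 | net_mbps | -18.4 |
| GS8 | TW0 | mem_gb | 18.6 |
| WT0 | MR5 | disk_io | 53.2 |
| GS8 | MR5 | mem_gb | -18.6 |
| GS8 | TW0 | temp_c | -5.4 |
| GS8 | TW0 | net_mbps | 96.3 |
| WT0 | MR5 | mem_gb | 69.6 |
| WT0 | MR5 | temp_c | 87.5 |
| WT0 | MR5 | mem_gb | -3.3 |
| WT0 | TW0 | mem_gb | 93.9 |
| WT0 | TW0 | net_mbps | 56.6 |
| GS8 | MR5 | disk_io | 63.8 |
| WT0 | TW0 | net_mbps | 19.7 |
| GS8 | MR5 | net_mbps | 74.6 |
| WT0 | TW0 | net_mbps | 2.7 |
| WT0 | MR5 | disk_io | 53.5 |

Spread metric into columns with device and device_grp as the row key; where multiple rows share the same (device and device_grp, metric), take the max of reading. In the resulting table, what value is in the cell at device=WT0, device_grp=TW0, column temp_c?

81.7

Rows with device=WT0, device_grp=TW0 and metric=temp_c: reading values are 81.7, 79.7, 5.3, 63.4, 16.4.
max(81.7, 79.7, 5.3, 63.4, 16.4) = 81.7.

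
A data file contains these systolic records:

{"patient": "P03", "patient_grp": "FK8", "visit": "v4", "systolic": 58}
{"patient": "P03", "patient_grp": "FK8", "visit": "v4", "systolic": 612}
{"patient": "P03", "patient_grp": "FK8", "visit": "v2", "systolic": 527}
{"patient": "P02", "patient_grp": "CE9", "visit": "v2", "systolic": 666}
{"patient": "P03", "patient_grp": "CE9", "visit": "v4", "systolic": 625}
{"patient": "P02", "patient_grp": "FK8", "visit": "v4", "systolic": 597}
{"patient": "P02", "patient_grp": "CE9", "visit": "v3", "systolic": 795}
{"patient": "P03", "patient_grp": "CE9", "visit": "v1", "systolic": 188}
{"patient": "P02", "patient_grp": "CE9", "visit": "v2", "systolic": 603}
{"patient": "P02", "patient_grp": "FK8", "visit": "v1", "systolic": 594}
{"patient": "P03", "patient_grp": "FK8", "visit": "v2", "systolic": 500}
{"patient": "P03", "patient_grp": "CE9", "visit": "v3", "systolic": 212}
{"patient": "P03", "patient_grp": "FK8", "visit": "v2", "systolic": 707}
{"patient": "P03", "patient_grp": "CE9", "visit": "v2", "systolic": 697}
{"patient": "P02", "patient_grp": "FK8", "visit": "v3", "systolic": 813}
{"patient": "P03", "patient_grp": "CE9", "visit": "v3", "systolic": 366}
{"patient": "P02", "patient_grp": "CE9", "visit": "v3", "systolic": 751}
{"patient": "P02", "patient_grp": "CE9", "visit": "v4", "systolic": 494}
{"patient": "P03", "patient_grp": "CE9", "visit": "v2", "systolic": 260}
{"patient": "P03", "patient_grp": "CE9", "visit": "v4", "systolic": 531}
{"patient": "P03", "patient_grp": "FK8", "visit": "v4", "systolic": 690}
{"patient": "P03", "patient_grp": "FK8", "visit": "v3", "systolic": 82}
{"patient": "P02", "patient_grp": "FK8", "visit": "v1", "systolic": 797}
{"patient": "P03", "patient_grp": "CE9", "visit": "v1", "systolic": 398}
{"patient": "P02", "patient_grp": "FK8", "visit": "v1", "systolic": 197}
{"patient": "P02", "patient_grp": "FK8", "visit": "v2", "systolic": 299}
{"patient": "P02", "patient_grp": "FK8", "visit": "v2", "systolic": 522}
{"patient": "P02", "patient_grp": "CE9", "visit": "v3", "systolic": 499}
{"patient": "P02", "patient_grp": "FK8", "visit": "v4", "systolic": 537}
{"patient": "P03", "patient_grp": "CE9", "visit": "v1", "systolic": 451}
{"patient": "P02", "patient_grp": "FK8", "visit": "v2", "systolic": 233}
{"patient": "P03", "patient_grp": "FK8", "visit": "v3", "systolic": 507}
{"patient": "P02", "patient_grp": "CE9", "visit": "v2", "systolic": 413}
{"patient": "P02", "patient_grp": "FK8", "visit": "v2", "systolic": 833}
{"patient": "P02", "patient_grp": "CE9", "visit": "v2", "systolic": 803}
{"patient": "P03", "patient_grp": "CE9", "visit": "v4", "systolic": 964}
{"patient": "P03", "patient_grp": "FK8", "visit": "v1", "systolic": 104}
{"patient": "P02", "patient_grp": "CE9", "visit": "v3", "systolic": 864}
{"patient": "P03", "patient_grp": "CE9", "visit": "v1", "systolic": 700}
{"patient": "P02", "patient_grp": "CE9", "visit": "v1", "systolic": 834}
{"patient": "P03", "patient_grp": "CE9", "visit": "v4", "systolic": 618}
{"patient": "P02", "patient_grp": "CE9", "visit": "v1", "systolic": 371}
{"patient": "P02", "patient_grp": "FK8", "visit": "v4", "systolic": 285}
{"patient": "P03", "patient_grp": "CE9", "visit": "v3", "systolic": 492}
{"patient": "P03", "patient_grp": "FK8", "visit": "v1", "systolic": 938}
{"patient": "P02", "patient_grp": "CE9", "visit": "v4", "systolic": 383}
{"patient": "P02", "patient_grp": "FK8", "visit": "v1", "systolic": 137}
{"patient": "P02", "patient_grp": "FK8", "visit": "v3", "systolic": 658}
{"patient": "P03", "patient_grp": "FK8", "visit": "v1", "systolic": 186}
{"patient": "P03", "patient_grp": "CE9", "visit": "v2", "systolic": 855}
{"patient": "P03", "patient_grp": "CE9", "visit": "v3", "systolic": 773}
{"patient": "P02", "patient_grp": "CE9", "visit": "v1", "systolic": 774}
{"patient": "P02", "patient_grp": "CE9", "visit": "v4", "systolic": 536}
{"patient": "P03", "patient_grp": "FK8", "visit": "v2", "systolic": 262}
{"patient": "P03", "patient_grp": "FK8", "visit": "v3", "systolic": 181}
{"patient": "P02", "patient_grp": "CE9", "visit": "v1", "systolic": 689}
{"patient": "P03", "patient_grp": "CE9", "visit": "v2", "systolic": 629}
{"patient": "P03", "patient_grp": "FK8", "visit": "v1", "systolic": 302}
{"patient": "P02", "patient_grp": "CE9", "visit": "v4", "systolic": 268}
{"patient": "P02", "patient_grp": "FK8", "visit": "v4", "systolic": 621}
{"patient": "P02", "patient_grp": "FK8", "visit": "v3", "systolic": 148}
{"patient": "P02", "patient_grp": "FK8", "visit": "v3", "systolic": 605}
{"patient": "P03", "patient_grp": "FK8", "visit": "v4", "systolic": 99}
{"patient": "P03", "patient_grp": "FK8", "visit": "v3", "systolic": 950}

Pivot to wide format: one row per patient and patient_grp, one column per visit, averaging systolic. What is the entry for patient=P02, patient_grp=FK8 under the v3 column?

556

Rows with patient=P02, patient_grp=FK8 and visit=v3: systolic values are 813, 658, 148, 605.
(813 + 658 + 148 + 605) / 4 = 556.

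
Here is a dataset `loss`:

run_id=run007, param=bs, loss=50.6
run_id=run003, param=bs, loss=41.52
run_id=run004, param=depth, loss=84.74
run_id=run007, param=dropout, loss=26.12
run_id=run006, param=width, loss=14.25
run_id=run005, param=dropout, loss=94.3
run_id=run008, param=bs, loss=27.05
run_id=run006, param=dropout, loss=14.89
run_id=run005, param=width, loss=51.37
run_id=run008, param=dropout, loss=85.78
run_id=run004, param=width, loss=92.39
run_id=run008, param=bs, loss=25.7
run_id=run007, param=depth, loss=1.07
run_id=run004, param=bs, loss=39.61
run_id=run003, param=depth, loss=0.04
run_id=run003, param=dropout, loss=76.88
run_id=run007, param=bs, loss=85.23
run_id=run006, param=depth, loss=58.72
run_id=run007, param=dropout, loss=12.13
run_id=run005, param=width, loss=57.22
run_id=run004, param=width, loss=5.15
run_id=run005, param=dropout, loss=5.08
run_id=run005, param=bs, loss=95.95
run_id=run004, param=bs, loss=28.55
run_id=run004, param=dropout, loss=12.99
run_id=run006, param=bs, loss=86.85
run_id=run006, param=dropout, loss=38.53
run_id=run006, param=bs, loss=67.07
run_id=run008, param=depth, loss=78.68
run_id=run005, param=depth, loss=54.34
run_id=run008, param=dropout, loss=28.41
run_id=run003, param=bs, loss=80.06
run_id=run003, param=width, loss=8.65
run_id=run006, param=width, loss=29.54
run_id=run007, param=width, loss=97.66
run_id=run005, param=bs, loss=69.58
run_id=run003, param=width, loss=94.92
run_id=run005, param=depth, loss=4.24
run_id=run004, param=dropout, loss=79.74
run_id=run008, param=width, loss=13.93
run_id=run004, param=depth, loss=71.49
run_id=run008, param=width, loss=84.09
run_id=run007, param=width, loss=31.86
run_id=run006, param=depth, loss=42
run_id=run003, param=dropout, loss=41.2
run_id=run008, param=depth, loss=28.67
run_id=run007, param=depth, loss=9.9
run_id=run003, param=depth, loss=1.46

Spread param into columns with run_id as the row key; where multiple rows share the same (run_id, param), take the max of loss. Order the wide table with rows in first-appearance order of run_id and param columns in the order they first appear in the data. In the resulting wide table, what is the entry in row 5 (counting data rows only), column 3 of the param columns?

With rows in first-appearance order of run_id, row 5 is run_id=run005. param columns in first-appearance order: bs, depth, dropout, width; column 3 is dropout.
Long rows with run_id=run005, param=dropout: max(94.3, 5.08) = 94.3.

94.3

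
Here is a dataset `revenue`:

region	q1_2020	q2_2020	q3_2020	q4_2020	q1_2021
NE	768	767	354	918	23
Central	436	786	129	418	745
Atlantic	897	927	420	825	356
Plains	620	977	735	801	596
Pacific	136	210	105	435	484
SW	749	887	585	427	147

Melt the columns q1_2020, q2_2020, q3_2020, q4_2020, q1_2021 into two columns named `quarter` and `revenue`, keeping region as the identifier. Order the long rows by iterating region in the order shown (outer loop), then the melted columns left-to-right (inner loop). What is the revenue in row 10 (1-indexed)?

745

30 rows total (6 × 5). Row 10: index ⌊(10-1)/5⌋ = 1 into region → Central; (10-1) mod 5 = 4 into the melted columns → q1_2021.
So row 10 is (Central, q1_2021, 745); revenue = 745.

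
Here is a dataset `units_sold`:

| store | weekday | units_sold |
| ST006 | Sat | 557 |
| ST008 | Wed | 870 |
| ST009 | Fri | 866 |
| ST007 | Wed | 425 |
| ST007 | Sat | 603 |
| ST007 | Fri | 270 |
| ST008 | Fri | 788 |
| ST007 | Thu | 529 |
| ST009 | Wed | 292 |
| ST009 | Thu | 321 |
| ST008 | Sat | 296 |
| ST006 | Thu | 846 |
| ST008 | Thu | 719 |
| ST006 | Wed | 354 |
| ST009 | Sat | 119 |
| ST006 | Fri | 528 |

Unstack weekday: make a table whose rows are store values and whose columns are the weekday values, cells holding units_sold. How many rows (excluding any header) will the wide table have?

4 distinct store values → 4 rows.

4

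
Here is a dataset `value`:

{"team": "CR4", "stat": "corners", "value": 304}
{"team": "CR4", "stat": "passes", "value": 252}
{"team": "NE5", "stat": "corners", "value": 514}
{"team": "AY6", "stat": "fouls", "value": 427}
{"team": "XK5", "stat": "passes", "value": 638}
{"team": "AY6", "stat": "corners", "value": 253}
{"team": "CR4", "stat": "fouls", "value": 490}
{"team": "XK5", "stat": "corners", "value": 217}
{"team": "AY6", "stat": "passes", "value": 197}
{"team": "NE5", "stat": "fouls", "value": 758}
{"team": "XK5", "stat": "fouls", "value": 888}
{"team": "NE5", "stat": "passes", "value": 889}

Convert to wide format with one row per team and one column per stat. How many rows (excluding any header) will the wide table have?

4

4 distinct team values → 4 rows.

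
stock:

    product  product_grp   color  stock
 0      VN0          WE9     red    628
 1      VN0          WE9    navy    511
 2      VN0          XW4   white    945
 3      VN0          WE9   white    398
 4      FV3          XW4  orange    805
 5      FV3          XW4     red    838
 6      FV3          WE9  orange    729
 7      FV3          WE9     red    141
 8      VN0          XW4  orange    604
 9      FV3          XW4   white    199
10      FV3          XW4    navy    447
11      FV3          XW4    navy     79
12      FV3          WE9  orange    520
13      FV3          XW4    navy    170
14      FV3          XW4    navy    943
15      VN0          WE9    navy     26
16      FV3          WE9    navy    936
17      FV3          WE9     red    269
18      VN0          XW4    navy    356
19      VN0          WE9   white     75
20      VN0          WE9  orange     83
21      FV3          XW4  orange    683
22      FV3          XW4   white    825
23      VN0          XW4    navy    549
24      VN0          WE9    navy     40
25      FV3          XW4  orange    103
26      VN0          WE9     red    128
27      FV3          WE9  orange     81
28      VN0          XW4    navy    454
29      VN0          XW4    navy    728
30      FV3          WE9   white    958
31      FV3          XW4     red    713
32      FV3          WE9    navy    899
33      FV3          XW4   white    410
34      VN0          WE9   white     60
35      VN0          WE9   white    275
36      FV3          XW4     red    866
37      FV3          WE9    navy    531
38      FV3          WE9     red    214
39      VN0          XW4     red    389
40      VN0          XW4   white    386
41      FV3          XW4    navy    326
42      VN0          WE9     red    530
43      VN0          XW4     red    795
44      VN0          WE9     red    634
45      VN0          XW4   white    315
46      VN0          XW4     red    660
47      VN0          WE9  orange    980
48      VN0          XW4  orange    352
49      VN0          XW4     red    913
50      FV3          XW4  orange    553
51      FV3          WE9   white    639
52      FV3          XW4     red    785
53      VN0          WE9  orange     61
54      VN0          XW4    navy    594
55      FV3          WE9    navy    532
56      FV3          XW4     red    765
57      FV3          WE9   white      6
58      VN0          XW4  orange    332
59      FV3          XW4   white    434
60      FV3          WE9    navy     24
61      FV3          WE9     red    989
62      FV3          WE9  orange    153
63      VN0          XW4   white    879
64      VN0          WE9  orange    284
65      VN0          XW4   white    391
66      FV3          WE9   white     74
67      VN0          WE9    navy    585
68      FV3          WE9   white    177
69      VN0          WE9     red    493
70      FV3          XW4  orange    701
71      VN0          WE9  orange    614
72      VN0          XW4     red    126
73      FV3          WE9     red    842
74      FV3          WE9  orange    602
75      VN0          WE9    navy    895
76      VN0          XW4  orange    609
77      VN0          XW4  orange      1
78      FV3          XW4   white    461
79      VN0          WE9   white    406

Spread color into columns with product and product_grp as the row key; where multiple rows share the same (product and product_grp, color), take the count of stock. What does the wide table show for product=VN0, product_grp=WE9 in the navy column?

5

Rows with product=VN0, product_grp=WE9 and color=navy: stock values are 511, 26, 40, 585, 895.
5 rows match — count = 5.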